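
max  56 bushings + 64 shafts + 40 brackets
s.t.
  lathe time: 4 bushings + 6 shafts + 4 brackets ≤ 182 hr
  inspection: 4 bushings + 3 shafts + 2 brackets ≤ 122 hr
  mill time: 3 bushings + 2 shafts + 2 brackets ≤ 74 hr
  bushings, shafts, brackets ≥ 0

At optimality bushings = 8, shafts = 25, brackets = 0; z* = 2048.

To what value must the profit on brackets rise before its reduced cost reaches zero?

48

At the optimum: lathe time uses 182 of 182 (binding); inspection uses 107 of 122 (slack = 15); mill time uses 74 of 74 (binding).
Since inspection is not tight, its dual is 0.
From A_Bᵀ y = c: 4·y_lathe time + 3·y_mill time = 56; 6·y_lathe time + 2·y_mill time = 64.
This yields shadow prices y_lathe time = 8, y_mill time = 8.
brackets enters the basis when its profit ≥ yᵀa₃ = 8·4 + 8·2 = 48.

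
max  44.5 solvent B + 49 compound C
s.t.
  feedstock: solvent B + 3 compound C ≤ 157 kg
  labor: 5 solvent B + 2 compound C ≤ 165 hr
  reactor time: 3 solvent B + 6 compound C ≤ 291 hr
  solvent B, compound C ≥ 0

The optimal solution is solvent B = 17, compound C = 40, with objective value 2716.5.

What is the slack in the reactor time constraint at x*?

reactor time used = 3·17 + 6·40 = 291; slack = 291 − 291 = 0.

0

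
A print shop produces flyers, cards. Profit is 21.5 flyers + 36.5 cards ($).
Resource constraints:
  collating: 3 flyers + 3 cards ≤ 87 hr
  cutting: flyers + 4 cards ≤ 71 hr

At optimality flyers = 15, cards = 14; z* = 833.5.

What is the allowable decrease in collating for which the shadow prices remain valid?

Binding constraints: collating, cutting. The basis is B = [[3,3],[1,4]] with det 9.
Per unit decrease in collating, x* moves by d = (-0.4444, 0.1111).
The basis stays optimal until flyers reaches 0; allowable decrease = 33.75 hr.

33.75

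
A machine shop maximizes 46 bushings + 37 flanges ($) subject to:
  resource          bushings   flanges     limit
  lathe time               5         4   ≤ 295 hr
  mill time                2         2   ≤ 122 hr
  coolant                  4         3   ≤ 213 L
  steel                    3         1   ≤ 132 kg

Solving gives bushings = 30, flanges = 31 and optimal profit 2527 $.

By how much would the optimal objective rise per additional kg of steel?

0

At the optimum: lathe time uses 274 of 295 (slack = 21); mill time uses 122 of 122 (binding); coolant uses 213 of 213 (binding); steel uses 121 of 132 (slack = 11).
By complementary slackness, y = 0 for the non-binding constraints.
From A_Bᵀ y = c: 2·y_mill time + 4·y_coolant = 46; 2·y_mill time + 3·y_coolant = 37.
This yields shadow prices y_mill time = 5, y_coolant = 9.
Shadow price of steel = 0.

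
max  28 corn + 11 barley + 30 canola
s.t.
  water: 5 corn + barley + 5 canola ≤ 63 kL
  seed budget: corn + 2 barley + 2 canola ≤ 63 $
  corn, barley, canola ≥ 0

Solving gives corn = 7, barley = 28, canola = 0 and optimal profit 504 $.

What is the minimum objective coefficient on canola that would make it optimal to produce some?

At the optimum: water uses 63 of 63 (binding); seed budget uses 63 of 63 (binding).
Dual feasibility on the basic columns requires 5·y_water + 1·y_seed budget = 28, 1·y_water + 2·y_seed budget = 11.
→ y_water = 5 and y_seed budget = 3.
canola enters the basis when its profit ≥ yᵀa₃ = 5·5 + 3·2 = 31.

31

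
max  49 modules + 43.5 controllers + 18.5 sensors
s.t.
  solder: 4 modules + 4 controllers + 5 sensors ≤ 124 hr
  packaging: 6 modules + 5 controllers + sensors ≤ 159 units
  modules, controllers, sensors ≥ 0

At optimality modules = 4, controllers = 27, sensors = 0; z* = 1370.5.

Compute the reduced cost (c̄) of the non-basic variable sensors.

-7

Both solder and packaging are binding at x*.
The binding rows give the dual system: 4·y_solder + 6·y_packaging = 49 and 4·y_solder + 5·y_packaging = 43.5.
Solving: y_solder = 4, y_packaging = 5.5.
Reduced cost of sensors: c₃ − yᵀa₃ = 18.5 − (4·5 + 5.5·1) = 18.5 − 25.5 = -7.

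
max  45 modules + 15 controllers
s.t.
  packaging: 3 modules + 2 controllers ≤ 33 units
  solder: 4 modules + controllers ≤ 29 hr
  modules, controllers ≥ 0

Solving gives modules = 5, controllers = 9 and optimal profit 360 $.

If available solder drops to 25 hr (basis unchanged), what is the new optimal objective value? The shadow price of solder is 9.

Δb = -4, so new z* = 360 + (9)·(-4) = 360 − 36 = 324.

324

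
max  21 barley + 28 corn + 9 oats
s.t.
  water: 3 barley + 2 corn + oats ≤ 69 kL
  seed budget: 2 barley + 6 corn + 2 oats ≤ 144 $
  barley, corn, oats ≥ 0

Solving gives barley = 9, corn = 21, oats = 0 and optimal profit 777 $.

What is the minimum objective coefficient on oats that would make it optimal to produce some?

11

Both water and seed budget are binding at x*.
From A_Bᵀ y = c: 3·y_water + 2·y_seed budget = 21; 2·y_water + 6·y_seed budget = 28.
Solving: y_water = 5, y_seed budget = 3.
oats enters the basis when its profit ≥ yᵀa₃ = 5·1 + 3·2 = 11.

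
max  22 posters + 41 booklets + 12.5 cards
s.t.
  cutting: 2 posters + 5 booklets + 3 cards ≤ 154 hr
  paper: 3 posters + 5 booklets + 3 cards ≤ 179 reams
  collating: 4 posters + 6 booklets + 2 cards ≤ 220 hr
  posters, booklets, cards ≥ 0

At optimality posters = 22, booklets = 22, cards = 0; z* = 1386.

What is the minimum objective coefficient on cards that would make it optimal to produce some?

Check each constraint at x*: cutting 154/154 (tight); paper 176/179 (slack 3); collating 220/220 (tight).
Slack constraints have shadow price 0 (complementary slackness).
Dual feasibility on the basic columns requires 2·y_cutting + 4·y_collating = 22, 5·y_cutting + 6·y_collating = 41.
This yields shadow prices y_cutting = 4, y_collating = 3.5.
cards enters the basis when its profit ≥ yᵀa₃ = 4·3 + 3.5·2 = 19.

19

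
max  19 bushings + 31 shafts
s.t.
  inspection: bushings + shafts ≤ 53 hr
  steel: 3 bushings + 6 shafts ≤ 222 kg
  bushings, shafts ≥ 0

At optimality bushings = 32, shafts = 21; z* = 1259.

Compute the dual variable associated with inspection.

Both inspection and steel are binding at x*.
Dual feasibility on the basic columns requires 1·y_inspection + 3·y_steel = 19, 1·y_inspection + 6·y_steel = 31.
Solving: y_inspection = 7, y_steel = 4.
Shadow price of inspection = 7.

7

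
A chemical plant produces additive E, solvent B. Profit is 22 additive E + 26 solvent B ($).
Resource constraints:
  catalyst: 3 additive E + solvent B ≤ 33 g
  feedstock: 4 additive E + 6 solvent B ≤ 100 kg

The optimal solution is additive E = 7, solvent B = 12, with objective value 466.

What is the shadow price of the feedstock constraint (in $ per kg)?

4

At the optimum: catalyst uses 33 of 33 (binding); feedstock uses 100 of 100 (binding).
From A_Bᵀ y = c: 3·y_catalyst + 4·y_feedstock = 22; 1·y_catalyst + 6·y_feedstock = 26.
→ y_catalyst = 2 and y_feedstock = 4.
Shadow price of feedstock = 4.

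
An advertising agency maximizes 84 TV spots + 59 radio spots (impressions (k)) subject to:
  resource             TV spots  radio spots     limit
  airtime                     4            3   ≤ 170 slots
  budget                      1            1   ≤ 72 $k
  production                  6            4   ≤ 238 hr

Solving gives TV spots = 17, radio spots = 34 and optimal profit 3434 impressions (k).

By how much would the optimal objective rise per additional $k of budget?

Binding: airtime and production. Non-binding: budget (21 unused).
By complementary slackness, y = 0 for the non-binding constraint.
The binding rows give the dual system: 4·y_airtime + 6·y_production = 84 and 3·y_airtime + 4·y_production = 59.
→ y_airtime = 9 and y_production = 8.
Shadow price of budget = 0.

0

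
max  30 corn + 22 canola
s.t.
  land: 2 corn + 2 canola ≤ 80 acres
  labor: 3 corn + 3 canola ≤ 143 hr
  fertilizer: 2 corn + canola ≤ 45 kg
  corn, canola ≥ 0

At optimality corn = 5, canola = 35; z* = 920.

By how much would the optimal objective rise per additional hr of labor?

0

Check each constraint at x*: land 80/80 (tight); labor 120/143 (slack 23); fertilizer 45/45 (tight).
Since labor is not tight, its dual is 0.
Dual feasibility on the basic columns requires 2·y_land + 2·y_fertilizer = 30, 2·y_land + 1·y_fertilizer = 22.
→ y_land = 7 and y_fertilizer = 8.
Shadow price of labor = 0.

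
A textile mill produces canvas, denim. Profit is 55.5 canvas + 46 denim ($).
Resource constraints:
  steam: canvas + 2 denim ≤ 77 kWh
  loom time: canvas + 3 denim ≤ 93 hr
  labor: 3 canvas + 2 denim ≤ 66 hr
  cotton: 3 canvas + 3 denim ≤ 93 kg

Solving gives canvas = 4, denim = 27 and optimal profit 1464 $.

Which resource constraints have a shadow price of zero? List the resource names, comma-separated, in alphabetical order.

steam: 58/77 (slack 19)
loom time: 85/93 (slack 8)
labor: 66/66 (binding)
cotton: 93/93 (binding)
By complementary slackness, a constraint with positive slack has shadow price 0 → loom time, steam.

loom time, steam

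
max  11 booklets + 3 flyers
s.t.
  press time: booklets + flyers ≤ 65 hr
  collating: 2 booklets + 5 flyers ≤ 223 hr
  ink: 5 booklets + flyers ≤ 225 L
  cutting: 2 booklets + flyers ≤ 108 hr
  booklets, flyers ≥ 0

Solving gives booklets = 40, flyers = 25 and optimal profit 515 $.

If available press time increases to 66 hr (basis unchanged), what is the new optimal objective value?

516

At the optimum: press time uses 65 of 65 (binding); collating uses 205 of 223 (slack = 18); ink uses 225 of 225 (binding); cutting uses 105 of 108 (slack = 3).
Slack constraints have shadow price 0 (complementary slackness).
From A_Bᵀ y = c: 1·y_press time + 5·y_ink = 11; 1·y_press time + 1·y_ink = 3.
→ y_press time = 1 and y_ink = 2.
Δz = y_press time·Δb = 1 × (1) = 1, so new z* = 515 + 1 = 516.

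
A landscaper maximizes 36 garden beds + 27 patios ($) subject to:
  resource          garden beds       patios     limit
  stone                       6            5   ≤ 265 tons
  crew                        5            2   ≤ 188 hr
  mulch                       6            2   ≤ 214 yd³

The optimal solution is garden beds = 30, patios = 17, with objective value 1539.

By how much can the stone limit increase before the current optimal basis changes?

36

Binding constraints: stone, mulch. The basis is B = [[6,5],[6,2]] with det -18.
Per unit increase in stone, x* moves by d = (-0.1111, 0.3333).
The basis stays optimal until crew becomes binding; allowable increase = 36 tons.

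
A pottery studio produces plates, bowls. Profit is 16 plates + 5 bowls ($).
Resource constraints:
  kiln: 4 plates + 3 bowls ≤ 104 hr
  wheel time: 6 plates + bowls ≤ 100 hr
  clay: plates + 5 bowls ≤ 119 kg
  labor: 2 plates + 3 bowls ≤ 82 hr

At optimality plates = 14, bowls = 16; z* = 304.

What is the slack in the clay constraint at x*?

clay used = 1·14 + 5·16 = 94; slack = 119 − 94 = 25.

25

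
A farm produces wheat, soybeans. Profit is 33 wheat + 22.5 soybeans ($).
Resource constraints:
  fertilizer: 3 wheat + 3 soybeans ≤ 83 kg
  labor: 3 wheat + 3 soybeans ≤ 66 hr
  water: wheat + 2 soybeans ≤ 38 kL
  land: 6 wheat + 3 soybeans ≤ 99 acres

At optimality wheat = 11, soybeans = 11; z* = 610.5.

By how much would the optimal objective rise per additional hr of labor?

At the optimum: fertilizer uses 66 of 83 (slack = 17); labor uses 66 of 66 (binding); water uses 33 of 38 (slack = 5); land uses 99 of 99 (binding).
Slack constraints have shadow price 0 (complementary slackness).
From A_Bᵀ y = c: 3·y_labor + 6·y_land = 33; 3·y_labor + 3·y_land = 22.5.
This yields shadow prices y_labor = 4, y_land = 3.5.
Shadow price of labor = 4.

4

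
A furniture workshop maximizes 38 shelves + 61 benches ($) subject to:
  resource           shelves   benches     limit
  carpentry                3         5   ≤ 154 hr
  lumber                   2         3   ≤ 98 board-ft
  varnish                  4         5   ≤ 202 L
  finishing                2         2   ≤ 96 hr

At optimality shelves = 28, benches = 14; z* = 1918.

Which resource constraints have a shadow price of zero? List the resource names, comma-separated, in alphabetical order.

carpentry: 154/154 (binding)
lumber: 98/98 (binding)
varnish: 182/202 (slack 20)
finishing: 84/96 (slack 12)
By complementary slackness, a constraint with positive slack has shadow price 0 → finishing, varnish.

finishing, varnish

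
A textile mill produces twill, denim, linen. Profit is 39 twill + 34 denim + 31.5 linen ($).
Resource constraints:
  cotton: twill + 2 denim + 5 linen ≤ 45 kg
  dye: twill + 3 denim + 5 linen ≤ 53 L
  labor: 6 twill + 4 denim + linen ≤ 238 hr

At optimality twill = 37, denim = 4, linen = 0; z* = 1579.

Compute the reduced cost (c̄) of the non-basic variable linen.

-4

Check each constraint at x*: cotton 45/45 (tight); dye 49/53 (slack 4); labor 238/238 (tight).
Slack constraints have shadow price 0 (complementary slackness).
From A_Bᵀ y = c: 1·y_cotton + 6·y_labor = 39; 2·y_cotton + 4·y_labor = 34.
This yields shadow prices y_cotton = 6, y_labor = 5.5.
Reduced cost of linen: c₃ − yᵀa₃ = 31.5 − (6·5 + 5.5·1) = 31.5 − 35.5 = -4.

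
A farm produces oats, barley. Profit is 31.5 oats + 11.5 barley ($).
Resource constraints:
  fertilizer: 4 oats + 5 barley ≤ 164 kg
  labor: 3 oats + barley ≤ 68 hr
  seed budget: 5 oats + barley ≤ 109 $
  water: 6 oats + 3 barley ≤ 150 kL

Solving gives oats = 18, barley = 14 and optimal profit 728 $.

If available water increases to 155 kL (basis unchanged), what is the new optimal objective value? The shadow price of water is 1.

Δb = 5, so new z* = 728 + (1)·(5) = 728 + 5 = 733.

733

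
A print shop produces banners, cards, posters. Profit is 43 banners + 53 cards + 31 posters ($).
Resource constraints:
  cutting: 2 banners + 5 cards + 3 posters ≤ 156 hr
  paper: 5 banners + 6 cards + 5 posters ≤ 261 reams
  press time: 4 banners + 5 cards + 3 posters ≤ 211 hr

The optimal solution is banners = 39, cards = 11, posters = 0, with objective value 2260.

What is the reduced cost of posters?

Check each constraint at x*: cutting 133/156 (slack 23); paper 261/261 (tight); press time 211/211 (tight).
Slack constraints have shadow price 0 (complementary slackness).
The binding rows give the dual system: 5·y_paper + 4·y_press time = 43 and 6·y_paper + 5·y_press time = 53.
This yields shadow prices y_paper = 3, y_press time = 7.
Reduced cost of posters: c₃ − yᵀa₃ = 31 − (3·5 + 7·3) = 31 − 36 = -5.

-5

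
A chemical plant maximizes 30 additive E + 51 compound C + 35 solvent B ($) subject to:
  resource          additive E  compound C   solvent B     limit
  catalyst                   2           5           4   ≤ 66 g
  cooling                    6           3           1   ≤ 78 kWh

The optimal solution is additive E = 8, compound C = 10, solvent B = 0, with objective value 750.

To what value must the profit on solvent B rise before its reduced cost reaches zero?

38

Both catalyst and cooling are binding at x*.
From A_Bᵀ y = c: 2·y_catalyst + 6·y_cooling = 30; 5·y_catalyst + 3·y_cooling = 51.
Solving: y_catalyst = 9, y_cooling = 2.
solvent B enters the basis when its profit ≥ yᵀa₃ = 9·4 + 2·1 = 38.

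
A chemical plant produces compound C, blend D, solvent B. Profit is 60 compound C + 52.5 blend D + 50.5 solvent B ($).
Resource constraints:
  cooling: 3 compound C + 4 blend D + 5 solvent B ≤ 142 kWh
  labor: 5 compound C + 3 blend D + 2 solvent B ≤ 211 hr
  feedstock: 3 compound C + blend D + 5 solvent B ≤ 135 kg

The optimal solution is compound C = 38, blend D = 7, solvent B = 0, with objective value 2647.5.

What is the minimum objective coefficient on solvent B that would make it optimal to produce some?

At the optimum: cooling uses 142 of 142 (binding); labor uses 211 of 211 (binding); feedstock uses 121 of 135 (slack = 14).
By complementary slackness, y = 0 for the non-binding constraint.
The binding rows give the dual system: 3·y_cooling + 5·y_labor = 60 and 4·y_cooling + 3·y_labor = 52.5.
→ y_cooling = 7.5 and y_labor = 7.5.
solvent B enters the basis when its profit ≥ yᵀa₃ = 7.5·5 + 7.5·2 = 52.5.

52.5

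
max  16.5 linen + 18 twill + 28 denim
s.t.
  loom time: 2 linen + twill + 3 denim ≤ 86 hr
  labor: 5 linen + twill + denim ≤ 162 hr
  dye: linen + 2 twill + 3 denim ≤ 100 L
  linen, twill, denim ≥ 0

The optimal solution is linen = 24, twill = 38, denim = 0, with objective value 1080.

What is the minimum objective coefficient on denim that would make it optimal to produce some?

At the optimum: loom time uses 86 of 86 (binding); labor uses 158 of 162 (slack = 4); dye uses 100 of 100 (binding).
By complementary slackness, y = 0 for the non-binding constraint.
From A_Bᵀ y = c: 2·y_loom time + 1·y_dye = 16.5; 1·y_loom time + 2·y_dye = 18.
→ y_loom time = 5 and y_dye = 6.5.
denim enters the basis when its profit ≥ yᵀa₃ = 5·3 + 6.5·3 = 34.5.

34.5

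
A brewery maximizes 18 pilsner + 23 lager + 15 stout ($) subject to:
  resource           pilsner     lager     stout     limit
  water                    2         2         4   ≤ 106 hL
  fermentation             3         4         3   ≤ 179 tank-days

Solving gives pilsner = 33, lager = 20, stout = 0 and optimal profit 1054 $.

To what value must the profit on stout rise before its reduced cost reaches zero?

21

Check each constraint at x*: water 106/106 (tight); fermentation 179/179 (tight).
The binding rows give the dual system: 2·y_water + 3·y_fermentation = 18 and 2·y_water + 4·y_fermentation = 23.
→ y_water = 1.5 and y_fermentation = 5.
stout enters the basis when its profit ≥ yᵀa₃ = 1.5·4 + 5·3 = 21.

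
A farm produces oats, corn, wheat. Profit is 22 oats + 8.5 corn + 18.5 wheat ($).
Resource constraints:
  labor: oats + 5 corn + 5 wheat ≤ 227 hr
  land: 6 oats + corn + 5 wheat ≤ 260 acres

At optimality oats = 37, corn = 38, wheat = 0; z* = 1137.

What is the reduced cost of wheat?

Check each constraint at x*: labor 227/227 (tight); land 260/260 (tight).
From A_Bᵀ y = c: 1·y_labor + 6·y_land = 22; 5·y_labor + 1·y_land = 8.5.
This yields shadow prices y_labor = 1, y_land = 3.5.
Reduced cost of wheat: c₃ − yᵀa₃ = 18.5 − (1·5 + 3.5·5) = 18.5 − 22.5 = -4.

-4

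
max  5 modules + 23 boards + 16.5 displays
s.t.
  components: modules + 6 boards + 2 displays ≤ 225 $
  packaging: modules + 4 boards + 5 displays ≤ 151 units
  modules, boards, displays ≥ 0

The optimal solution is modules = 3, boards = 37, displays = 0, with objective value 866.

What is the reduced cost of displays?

-4

At the optimum: components uses 225 of 225 (binding); packaging uses 151 of 151 (binding).
The binding rows give the dual system: 1·y_components + 1·y_packaging = 5 and 6·y_components + 4·y_packaging = 23.
This yields shadow prices y_components = 1.5, y_packaging = 3.5.
Reduced cost of displays: c₃ − yᵀa₃ = 16.5 − (1.5·2 + 3.5·5) = 16.5 − 20.5 = -4.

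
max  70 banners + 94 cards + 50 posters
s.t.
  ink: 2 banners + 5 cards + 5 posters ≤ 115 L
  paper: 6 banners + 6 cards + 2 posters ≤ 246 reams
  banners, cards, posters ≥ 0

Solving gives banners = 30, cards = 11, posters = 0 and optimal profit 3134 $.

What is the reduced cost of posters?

At the optimum: ink uses 115 of 115 (binding); paper uses 246 of 246 (binding).
Dual feasibility on the basic columns requires 2·y_ink + 6·y_paper = 70, 5·y_ink + 6·y_paper = 94.
This yields shadow prices y_ink = 8, y_paper = 9.
Reduced cost of posters: c₃ − yᵀa₃ = 50 − (8·5 + 9·2) = 50 − 58 = -8.

-8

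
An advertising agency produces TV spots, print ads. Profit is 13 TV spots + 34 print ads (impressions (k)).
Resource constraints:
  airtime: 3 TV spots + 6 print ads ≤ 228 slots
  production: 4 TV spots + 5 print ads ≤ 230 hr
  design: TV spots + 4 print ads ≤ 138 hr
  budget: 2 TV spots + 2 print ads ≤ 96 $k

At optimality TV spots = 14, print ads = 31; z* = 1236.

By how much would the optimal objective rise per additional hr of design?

Check each constraint at x*: airtime 228/228 (tight); production 211/230 (slack 19); design 138/138 (tight); budget 90/96 (slack 6).
Since production, budget are not tight, their duals are 0.
The binding rows give the dual system: 3·y_airtime + 1·y_design = 13 and 6·y_airtime + 4·y_design = 34.
This yields shadow prices y_airtime = 3, y_design = 4.
Shadow price of design = 4.

4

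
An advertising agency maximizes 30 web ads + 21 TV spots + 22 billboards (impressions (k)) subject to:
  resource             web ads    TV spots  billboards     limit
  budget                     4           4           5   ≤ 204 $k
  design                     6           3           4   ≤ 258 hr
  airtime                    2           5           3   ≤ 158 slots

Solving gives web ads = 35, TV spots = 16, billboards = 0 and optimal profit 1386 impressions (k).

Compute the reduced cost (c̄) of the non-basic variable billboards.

Check each constraint at x*: budget 204/204 (tight); design 258/258 (tight); airtime 150/158 (slack 8).
Slack constraints have shadow price 0 (complementary slackness).
From A_Bᵀ y = c: 4·y_budget + 6·y_design = 30; 4·y_budget + 3·y_design = 21.
Solving: y_budget = 3, y_design = 3.
Reduced cost of billboards: c₃ − yᵀa₃ = 22 − (3·5 + 3·4) = 22 − 27 = -5.

-5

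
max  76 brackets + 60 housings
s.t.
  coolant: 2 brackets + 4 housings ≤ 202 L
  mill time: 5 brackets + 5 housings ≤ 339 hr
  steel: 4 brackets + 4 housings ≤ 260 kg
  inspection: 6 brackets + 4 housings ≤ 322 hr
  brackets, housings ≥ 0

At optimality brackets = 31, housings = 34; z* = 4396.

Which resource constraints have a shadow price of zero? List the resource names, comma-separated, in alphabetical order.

coolant: 198/202 (slack 4)
mill time: 325/339 (slack 14)
steel: 260/260 (binding)
inspection: 322/322 (binding)
By complementary slackness, a constraint with positive slack has shadow price 0 → coolant, mill time.

coolant, mill time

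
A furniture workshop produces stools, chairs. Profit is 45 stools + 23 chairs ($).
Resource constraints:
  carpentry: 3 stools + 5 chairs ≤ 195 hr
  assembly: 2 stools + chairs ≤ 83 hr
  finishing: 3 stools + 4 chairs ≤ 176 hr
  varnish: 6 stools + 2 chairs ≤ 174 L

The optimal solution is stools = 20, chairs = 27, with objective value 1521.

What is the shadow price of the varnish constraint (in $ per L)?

At the optimum: carpentry uses 195 of 195 (binding); assembly uses 67 of 83 (slack = 16); finishing uses 168 of 176 (slack = 8); varnish uses 174 of 174 (binding).
Since assembly, finishing are not tight, their duals are 0.
Dual feasibility on the basic columns requires 3·y_carpentry + 6·y_varnish = 45, 5·y_carpentry + 2·y_varnish = 23.
This yields shadow prices y_carpentry = 2, y_varnish = 6.5.
Shadow price of varnish = 6.5.

6.5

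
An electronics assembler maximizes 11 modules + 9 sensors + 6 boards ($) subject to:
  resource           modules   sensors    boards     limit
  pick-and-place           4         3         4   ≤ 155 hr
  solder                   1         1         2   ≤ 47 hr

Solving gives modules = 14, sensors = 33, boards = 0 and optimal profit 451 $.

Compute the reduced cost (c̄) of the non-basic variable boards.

Both pick-and-place and solder are binding at x*.
The binding rows give the dual system: 4·y_pick-and-place + 1·y_solder = 11 and 3·y_pick-and-place + 1·y_solder = 9.
This yields shadow prices y_pick-and-place = 2, y_solder = 3.
Reduced cost of boards: c₃ − yᵀa₃ = 6 − (2·4 + 3·2) = 6 − 14 = -8.

-8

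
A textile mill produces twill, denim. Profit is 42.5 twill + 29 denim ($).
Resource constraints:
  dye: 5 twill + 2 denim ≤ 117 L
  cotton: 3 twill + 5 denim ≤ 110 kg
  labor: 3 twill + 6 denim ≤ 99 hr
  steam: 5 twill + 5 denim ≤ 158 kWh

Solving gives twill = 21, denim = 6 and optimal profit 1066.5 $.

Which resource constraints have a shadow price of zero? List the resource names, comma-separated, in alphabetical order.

dye: 117/117 (binding)
cotton: 93/110 (slack 17)
labor: 99/99 (binding)
steam: 135/158 (slack 23)
By complementary slackness, a constraint with positive slack has shadow price 0 → cotton, steam.

cotton, steam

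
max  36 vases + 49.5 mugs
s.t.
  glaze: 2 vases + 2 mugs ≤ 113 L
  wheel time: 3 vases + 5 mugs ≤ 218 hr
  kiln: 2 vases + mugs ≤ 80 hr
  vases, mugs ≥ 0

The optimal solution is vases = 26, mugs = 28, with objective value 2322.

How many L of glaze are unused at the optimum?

5

glaze used = 2·26 + 2·28 = 108; slack = 113 − 108 = 5.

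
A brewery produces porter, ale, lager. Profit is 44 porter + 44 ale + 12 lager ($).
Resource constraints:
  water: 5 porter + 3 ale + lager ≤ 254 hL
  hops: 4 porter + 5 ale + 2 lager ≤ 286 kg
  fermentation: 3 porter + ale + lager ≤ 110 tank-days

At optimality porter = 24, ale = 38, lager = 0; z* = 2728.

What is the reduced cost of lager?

Check each constraint at x*: water 234/254 (slack 20); hops 286/286 (tight); fermentation 110/110 (tight).
By complementary slackness, y = 0 for the non-binding constraint.
From A_Bᵀ y = c: 4·y_hops + 3·y_fermentation = 44; 5·y_hops + 1·y_fermentation = 44.
→ y_hops = 8 and y_fermentation = 4.
Reduced cost of lager: c₃ − yᵀa₃ = 12 − (8·2 + 4·1) = 12 − 20 = -8.

-8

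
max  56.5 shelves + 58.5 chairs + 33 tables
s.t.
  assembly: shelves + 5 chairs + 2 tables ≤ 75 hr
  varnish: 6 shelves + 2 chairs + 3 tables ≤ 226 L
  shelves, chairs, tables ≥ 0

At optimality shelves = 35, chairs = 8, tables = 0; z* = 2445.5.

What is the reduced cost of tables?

-8

At the optimum: assembly uses 75 of 75 (binding); varnish uses 226 of 226 (binding).
From A_Bᵀ y = c: 1·y_assembly + 6·y_varnish = 56.5; 5·y_assembly + 2·y_varnish = 58.5.
Solving: y_assembly = 8.5, y_varnish = 8.
Reduced cost of tables: c₃ − yᵀa₃ = 33 − (8.5·2 + 8·3) = 33 − 41 = -8.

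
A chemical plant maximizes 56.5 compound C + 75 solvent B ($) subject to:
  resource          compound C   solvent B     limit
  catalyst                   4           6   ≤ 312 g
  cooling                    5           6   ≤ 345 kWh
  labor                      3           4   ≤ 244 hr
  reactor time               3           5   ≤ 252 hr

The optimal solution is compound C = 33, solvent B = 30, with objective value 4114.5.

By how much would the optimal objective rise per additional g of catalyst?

6

At the optimum: catalyst uses 312 of 312 (binding); cooling uses 345 of 345 (binding); labor uses 219 of 244 (slack = 25); reactor time uses 249 of 252 (slack = 3).
By complementary slackness, y = 0 for the non-binding constraints.
From A_Bᵀ y = c: 4·y_catalyst + 5·y_cooling = 56.5; 6·y_catalyst + 6·y_cooling = 75.
This yields shadow prices y_catalyst = 6, y_cooling = 6.5.
Shadow price of catalyst = 6.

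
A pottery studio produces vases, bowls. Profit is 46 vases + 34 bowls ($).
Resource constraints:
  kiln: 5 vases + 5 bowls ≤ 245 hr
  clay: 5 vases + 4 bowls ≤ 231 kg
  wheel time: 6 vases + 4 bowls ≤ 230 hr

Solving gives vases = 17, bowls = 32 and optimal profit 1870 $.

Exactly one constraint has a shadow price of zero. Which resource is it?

kiln: 245/245 (binding)
clay: 213/231 (slack 18)
wheel time: 230/230 (binding)
By complementary slackness, a constraint with positive slack has shadow price 0 → clay.

clay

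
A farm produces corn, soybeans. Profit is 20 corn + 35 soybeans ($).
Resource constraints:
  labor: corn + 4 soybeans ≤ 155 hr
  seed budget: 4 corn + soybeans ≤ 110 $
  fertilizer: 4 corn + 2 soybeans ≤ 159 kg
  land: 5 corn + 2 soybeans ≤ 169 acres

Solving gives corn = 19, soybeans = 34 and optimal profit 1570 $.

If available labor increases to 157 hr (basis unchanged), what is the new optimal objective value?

Check each constraint at x*: labor 155/155 (tight); seed budget 110/110 (tight); fertilizer 144/159 (slack 15); land 163/169 (slack 6).
Since fertilizer, land are not tight, their duals are 0.
From A_Bᵀ y = c: 1·y_labor + 4·y_seed budget = 20; 4·y_labor + 1·y_seed budget = 35.
Solving: y_labor = 8, y_seed budget = 3.
Δz = y_labor·Δb = 8 × (2) = 16, so new z* = 1570 + 16 = 1586.

1586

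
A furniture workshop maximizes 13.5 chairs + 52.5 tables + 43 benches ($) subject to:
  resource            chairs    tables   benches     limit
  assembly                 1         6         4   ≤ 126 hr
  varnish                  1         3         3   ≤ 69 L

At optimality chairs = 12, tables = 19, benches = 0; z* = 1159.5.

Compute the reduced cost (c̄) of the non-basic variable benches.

At the optimum: assembly uses 126 of 126 (binding); varnish uses 69 of 69 (binding).
From A_Bᵀ y = c: 1·y_assembly + 1·y_varnish = 13.5; 6·y_assembly + 3·y_varnish = 52.5.
Solving: y_assembly = 4, y_varnish = 9.5.
Reduced cost of benches: c₃ − yᵀa₃ = 43 − (4·4 + 9.5·3) = 43 − 44.5 = -1.5.

-1.5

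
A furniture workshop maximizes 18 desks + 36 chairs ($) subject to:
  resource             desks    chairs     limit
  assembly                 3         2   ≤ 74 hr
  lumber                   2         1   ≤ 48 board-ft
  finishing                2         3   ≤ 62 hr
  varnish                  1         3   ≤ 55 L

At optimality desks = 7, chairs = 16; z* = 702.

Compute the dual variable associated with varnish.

6

Binding: finishing and varnish. Non-binding: assembly (21 unused), lumber (18 unused).
Since assembly, lumber are not tight, their duals are 0.
Dual feasibility on the basic columns requires 2·y_finishing + 1·y_varnish = 18, 3·y_finishing + 3·y_varnish = 36.
This yields shadow prices y_finishing = 6, y_varnish = 6.
Shadow price of varnish = 6.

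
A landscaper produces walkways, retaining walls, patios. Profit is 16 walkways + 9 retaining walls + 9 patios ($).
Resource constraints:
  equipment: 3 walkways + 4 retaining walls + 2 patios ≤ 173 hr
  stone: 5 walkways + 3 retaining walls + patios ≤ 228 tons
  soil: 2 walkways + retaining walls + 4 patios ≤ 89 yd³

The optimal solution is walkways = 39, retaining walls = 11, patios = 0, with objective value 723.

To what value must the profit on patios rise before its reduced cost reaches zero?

At the optimum: equipment uses 161 of 173 (slack = 12); stone uses 228 of 228 (binding); soil uses 89 of 89 (binding).
By complementary slackness, y = 0 for the non-binding constraint.
Dual feasibility on the basic columns requires 5·y_stone + 2·y_soil = 16, 3·y_stone + 1·y_soil = 9.
This yields shadow prices y_stone = 2, y_soil = 3.
patios enters the basis when its profit ≥ yᵀa₃ = 2·1 + 3·4 = 14.

14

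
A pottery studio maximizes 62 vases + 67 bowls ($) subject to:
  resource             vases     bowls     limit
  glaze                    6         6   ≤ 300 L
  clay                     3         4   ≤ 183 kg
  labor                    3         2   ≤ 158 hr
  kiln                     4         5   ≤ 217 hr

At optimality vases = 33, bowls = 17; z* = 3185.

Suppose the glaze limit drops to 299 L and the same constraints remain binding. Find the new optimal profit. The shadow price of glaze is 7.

Δb = -1, so new z* = 3185 + (7)·(-1) = 3185 − 7 = 3178.

3178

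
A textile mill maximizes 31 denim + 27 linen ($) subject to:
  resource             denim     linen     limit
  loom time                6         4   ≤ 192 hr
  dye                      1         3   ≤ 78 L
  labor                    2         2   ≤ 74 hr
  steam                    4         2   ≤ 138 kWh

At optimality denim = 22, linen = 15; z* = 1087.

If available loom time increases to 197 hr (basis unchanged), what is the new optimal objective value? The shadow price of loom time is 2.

Δb = 5, so new z* = 1087 + (2)·(5) = 1087 + 10 = 1097.

1097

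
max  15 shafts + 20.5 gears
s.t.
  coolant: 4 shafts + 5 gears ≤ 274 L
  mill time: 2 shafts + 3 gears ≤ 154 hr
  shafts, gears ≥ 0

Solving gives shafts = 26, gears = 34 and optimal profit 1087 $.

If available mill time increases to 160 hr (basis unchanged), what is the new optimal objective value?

1108

At the optimum: coolant uses 274 of 274 (binding); mill time uses 154 of 154 (binding).
From A_Bᵀ y = c: 4·y_coolant + 2·y_mill time = 15; 5·y_coolant + 3·y_mill time = 20.5.
→ y_coolant = 2 and y_mill time = 3.5.
Δz = y_mill time·Δb = 3.5 × (6) = 21, so new z* = 1087 + 21 = 1108.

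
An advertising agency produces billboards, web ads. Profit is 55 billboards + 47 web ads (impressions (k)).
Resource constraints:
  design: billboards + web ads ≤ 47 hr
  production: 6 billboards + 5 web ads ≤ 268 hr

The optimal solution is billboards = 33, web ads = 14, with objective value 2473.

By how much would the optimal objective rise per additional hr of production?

Both design and production are binding at x*.
From A_Bᵀ y = c: 1·y_design + 6·y_production = 55; 1·y_design + 5·y_production = 47.
This yields shadow prices y_design = 7, y_production = 8.
Shadow price of production = 8.

8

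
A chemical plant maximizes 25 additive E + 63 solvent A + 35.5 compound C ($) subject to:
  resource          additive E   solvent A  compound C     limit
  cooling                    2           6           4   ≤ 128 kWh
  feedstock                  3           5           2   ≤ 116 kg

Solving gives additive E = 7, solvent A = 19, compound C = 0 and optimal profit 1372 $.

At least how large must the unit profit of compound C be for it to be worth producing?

Check each constraint at x*: cooling 128/128 (tight); feedstock 116/116 (tight).
The binding rows give the dual system: 2·y_cooling + 3·y_feedstock = 25 and 6·y_cooling + 5·y_feedstock = 63.
Solving: y_cooling = 8, y_feedstock = 3.
compound C enters the basis when its profit ≥ yᵀa₃ = 8·4 + 3·2 = 38.

38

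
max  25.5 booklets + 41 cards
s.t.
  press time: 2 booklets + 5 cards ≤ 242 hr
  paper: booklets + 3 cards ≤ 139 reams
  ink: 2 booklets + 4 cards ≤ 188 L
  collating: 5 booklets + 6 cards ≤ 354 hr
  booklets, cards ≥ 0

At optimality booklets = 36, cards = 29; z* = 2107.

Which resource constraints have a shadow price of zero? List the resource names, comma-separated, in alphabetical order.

press time: 217/242 (slack 25)
paper: 123/139 (slack 16)
ink: 188/188 (binding)
collating: 354/354 (binding)
By complementary slackness, a constraint with positive slack has shadow price 0 → paper, press time.

paper, press time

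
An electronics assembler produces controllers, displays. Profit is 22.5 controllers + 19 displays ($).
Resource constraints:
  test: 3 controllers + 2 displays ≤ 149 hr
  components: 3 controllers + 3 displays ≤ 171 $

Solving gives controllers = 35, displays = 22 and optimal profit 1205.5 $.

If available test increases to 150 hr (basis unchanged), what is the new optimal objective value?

Check each constraint at x*: test 149/149 (tight); components 171/171 (tight).
The binding rows give the dual system: 3·y_test + 3·y_components = 22.5 and 2·y_test + 3·y_components = 19.
→ y_test = 3.5 and y_components = 4.
Δz = y_test·Δb = 3.5 × (1) = 3.5, so new z* = 1205.5 + 3.5 = 1209.

1209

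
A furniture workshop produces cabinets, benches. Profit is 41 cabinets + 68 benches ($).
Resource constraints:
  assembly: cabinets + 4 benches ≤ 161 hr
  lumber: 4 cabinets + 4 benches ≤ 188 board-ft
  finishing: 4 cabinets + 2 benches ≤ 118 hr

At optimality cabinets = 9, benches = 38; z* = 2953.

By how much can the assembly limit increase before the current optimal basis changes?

27

Binding constraints: assembly, lumber. The basis is B = [[1,4],[4,4]] with det -12.
Per unit increase in assembly, x* moves by d = (-0.3333, 0.3333).
The basis stays optimal until cabinets reaches 0; allowable increase = 27 hr.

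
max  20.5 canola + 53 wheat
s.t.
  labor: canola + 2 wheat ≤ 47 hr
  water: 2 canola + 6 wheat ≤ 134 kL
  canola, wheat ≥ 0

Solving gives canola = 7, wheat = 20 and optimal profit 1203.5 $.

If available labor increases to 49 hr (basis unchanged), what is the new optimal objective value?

At the optimum: labor uses 47 of 47 (binding); water uses 134 of 134 (binding).
From A_Bᵀ y = c: 1·y_labor + 2·y_water = 20.5; 2·y_labor + 6·y_water = 53.
This yields shadow prices y_labor = 8.5, y_water = 6.
Δz = y_labor·Δb = 8.5 × (2) = 17, so new z* = 1203.5 + 17 = 1220.5.

1220.5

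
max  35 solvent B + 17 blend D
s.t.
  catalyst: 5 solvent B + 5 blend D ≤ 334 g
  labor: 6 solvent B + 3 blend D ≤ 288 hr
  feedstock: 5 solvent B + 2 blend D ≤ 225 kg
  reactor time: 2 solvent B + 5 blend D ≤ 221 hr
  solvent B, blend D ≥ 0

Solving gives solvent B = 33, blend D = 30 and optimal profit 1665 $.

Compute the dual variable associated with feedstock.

At the optimum: catalyst uses 315 of 334 (slack = 19); labor uses 288 of 288 (binding); feedstock uses 225 of 225 (binding); reactor time uses 216 of 221 (slack = 5).
Slack constraints have shadow price 0 (complementary slackness).
The binding rows give the dual system: 6·y_labor + 5·y_feedstock = 35 and 3·y_labor + 2·y_feedstock = 17.
→ y_labor = 5 and y_feedstock = 1.
Shadow price of feedstock = 1.

1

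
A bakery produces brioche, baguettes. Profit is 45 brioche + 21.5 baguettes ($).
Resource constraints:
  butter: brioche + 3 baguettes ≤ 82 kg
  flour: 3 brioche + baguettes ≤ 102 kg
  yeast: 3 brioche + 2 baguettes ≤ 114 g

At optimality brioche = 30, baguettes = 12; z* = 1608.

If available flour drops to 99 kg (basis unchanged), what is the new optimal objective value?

1582.5

At the optimum: butter uses 66 of 82 (slack = 16); flour uses 102 of 102 (binding); yeast uses 114 of 114 (binding).
Slack constraints have shadow price 0 (complementary slackness).
From A_Bᵀ y = c: 3·y_flour + 3·y_yeast = 45; 1·y_flour + 2·y_yeast = 21.5.
→ y_flour = 8.5 and y_yeast = 6.5.
Δz = y_flour·Δb = 8.5 × (-3) = -25.5, so new z* = 1608 − 25.5 = 1582.5.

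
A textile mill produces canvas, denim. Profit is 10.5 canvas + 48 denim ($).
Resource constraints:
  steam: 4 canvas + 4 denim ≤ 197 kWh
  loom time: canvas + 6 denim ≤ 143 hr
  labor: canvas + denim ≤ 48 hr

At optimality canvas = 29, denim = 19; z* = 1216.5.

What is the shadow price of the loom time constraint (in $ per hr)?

Binding: loom time and labor. Non-binding: steam (5 unused).
By complementary slackness, y = 0 for the non-binding constraint.
The binding rows give the dual system: 1·y_loom time + 1·y_labor = 10.5 and 6·y_loom time + 1·y_labor = 48.
This yields shadow prices y_loom time = 7.5, y_labor = 3.
Shadow price of loom time = 7.5.

7.5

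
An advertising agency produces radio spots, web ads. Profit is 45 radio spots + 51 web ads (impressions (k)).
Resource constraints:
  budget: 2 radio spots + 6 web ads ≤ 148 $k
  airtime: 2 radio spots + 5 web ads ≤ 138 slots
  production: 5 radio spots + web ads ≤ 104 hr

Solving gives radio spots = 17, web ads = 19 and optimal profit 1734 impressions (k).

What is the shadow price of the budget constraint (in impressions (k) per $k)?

7.5

Check each constraint at x*: budget 148/148 (tight); airtime 129/138 (slack 9); production 104/104 (tight).
Slack constraints have shadow price 0 (complementary slackness).
The binding rows give the dual system: 2·y_budget + 5·y_production = 45 and 6·y_budget + 1·y_production = 51.
→ y_budget = 7.5 and y_production = 6.
Shadow price of budget = 7.5.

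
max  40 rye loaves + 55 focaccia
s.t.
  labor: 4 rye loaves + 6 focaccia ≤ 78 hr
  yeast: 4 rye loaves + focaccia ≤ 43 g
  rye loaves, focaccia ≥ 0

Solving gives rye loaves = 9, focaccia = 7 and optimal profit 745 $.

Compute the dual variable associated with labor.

Check each constraint at x*: labor 78/78 (tight); yeast 43/43 (tight).
The binding rows give the dual system: 4·y_labor + 4·y_yeast = 40 and 6·y_labor + 1·y_yeast = 55.
→ y_labor = 9 and y_yeast = 1.
Shadow price of labor = 9.

9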